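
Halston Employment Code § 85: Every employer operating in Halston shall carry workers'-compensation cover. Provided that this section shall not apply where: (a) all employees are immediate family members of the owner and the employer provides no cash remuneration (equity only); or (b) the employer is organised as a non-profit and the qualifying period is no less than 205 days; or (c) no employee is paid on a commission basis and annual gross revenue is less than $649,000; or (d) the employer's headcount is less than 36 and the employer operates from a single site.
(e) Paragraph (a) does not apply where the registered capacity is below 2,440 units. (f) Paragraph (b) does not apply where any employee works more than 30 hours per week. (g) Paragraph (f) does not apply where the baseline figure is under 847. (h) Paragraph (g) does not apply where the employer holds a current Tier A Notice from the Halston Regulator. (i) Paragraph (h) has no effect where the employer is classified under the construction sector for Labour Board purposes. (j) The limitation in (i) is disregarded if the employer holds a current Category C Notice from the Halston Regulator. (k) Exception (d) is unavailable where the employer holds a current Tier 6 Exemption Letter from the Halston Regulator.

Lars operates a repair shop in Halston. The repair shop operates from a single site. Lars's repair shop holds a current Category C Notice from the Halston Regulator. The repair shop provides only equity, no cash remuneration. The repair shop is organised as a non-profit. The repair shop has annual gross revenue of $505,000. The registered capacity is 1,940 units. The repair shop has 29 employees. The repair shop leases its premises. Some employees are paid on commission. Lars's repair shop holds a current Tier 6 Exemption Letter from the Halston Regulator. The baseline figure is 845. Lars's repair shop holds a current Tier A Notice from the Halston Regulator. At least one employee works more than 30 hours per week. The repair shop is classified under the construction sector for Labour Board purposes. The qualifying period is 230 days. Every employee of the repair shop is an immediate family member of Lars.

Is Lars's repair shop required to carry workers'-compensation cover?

Exception (a) is satisfied on its face — every employee is an immediate family member; remuneration is equity-only. But applying paragraph (e): (e) operates against (a): the registered capacity is 1,940 units, below the 2,440 units limit. (a) is therefore removed.
Exception (b)'s conditions are all satisfied: the employer is a non-profit; the qualifying period is 230 days, meeting the 205 days threshold. However, paragraphs (f)–(j) must be considered: (f) operates against (b): at least one employee exceeds 30 hours/week. (g) would limit (f) — the baseline figure is 845, under the 847 limit — but (h) sets (g) aside: (h) is engaged — a current Tier A Notice is held. (i) applies (the repair shop is classified under the construction sector), but is overridden by (j): (j) operates against (i): a current Category C Notice is held. (b) is therefore removed.
Exception (c) requires that no employee is paid on a commission basis; but some employees are paid on commission, so (c) is unavailable.
All of (d)'s requirements are met (the employer's headcount is 29, less than the 36 limit; the employer operates from a single site). Turning to paragraph (k): (k) operates against (d): a current Tier 6 Exemption Letter is held. (d) is therefore removed.
No exception applies. The general rule governs.

Yes — Lars's repair shop must carry workers'-compensation cover.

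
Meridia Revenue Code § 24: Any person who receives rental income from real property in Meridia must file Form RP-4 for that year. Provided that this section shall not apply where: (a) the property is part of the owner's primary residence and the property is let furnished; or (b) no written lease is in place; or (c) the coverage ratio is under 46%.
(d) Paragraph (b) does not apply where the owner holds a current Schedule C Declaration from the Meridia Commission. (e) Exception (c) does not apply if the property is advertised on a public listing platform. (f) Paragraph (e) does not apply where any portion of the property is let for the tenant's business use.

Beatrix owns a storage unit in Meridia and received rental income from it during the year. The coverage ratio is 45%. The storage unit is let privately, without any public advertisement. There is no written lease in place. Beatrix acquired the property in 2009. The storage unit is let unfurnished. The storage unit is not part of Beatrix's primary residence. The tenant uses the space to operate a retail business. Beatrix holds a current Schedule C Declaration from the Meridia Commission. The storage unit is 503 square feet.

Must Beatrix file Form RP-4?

No — exception (c) applies; Beatrix is not required to file Form RP-4.

Exception (a) fails — the storage unit is not part of the primary residence.
All of (b)'s requirements are met (there is no written lease). But: (d) is triggered — a current Schedule C Declaration is held. (b) is therefore removed.
All of (c)'s requirements are met (the coverage ratio is 45%, under the 46% limit). Under paragraphs (e)–(f): (e), which would limit (c), does not operate here: the property is let privately without advertisement. Exception (c) stands.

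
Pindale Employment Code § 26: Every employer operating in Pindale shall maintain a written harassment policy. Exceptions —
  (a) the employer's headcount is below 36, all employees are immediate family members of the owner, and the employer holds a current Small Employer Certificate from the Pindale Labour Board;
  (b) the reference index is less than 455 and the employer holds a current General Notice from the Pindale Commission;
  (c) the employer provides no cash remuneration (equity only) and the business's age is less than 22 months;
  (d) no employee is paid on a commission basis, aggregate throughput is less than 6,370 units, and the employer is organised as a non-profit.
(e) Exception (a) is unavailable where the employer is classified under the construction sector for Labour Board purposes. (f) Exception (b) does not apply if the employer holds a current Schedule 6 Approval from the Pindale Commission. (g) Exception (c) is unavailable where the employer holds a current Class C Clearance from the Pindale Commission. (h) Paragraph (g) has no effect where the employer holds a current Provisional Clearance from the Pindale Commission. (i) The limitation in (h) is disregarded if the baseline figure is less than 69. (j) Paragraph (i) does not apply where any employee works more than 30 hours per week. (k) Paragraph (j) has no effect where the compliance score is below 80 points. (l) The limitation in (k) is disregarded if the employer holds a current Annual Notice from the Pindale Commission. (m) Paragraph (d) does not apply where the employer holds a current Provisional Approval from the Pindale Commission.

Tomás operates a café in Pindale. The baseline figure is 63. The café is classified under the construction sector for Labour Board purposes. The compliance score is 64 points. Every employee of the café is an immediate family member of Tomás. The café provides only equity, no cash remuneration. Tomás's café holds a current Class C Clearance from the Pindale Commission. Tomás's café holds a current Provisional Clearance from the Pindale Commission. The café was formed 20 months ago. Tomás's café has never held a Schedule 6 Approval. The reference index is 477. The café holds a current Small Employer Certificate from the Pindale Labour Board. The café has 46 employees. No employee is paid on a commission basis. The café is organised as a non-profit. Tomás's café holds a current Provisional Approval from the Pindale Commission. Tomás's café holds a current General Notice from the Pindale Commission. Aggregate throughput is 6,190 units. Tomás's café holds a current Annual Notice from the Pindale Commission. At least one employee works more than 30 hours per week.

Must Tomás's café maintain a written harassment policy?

Exception (a) fails — the employer's headcount is 46, not below 36.
Exception (b) does not apply: the reference index is 477, not less than 455.
Exception (c) is satisfied on its face — remuneration is equity-only; the business's age is 20 months, less than the 22 months limit. Considering the limiting provisions: (g) applies (a current Class C Clearance is held), but is itself disapplied by (h): (h) operates — a current Provisional Clearance is held. (i) would limit (h) — the baseline figure is 63, less than the 69 limit — but (j) sets (i) aside: (j) operates — at least one employee exceeds 30 hours/week. (k) would limit (j) — the compliance score is 64 points, below the 80 points limit — but (l) sets (k) aside: (l) applies — a current Annual Notice is held. So (c) applies.
All of (d)'s requirements are met (no employee is paid on commission; aggregate throughput is 6,190 units, less than the 6,370 units limit; the employer is a non-profit). But: (m) is triggered — a current Provisional Approval is held. (d) is therefore removed.

No — exception (c) applies; Tomás's café is not required to maintain a written harassment policy.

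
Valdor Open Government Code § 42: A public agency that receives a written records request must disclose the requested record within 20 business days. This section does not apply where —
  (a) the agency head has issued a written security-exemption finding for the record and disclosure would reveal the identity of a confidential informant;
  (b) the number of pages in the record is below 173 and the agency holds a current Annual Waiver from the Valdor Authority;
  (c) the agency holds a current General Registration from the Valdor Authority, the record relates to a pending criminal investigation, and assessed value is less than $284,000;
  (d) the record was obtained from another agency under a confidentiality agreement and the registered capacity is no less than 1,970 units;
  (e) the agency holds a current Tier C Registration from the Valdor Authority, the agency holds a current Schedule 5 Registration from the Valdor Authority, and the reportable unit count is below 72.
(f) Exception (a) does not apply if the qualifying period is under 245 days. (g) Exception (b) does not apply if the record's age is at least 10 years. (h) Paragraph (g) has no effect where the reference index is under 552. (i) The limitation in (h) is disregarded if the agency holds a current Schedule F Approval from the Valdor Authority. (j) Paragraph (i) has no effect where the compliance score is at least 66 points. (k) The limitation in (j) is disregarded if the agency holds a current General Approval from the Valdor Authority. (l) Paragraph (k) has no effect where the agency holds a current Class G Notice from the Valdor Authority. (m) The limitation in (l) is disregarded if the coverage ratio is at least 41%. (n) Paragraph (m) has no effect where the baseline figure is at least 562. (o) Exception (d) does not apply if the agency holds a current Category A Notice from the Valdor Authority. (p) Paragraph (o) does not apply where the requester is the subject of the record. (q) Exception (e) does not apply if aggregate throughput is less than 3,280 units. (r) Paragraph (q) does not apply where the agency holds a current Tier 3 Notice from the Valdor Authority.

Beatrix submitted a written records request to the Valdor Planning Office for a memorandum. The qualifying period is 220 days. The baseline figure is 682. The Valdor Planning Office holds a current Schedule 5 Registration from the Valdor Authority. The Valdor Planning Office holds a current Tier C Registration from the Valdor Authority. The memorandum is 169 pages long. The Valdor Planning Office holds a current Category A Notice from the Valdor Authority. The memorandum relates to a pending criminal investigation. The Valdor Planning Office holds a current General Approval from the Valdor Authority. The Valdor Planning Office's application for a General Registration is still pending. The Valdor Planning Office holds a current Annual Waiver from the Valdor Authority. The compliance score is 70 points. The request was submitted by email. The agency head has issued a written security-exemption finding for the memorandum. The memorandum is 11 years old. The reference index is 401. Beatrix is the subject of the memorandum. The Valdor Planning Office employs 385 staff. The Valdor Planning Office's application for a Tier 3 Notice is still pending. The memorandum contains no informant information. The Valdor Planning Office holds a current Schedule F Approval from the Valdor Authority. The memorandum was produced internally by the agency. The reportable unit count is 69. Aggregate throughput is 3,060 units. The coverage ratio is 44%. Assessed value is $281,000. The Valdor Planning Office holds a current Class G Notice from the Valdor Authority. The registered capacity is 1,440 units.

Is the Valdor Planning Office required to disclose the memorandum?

Exception (a) requires that disclosure would reveal the identity of a confidential informant; but the memorandum contains no informant information, so (a) is unavailable.
Exception (b) is satisfied on its face — the number of pages in the record is 169, below the 173 limit; a current Annual Waiver is held. Considering the limiting provisions: (g) would limit (b) — the record's age is 11 years, meeting the 10 years threshold — but (h) sets (g) aside: (h) applies — the reference index is 401, under the 552 limit. (i) operates (a current Schedule F Approval is held), but is displaced by (j): (j) is engaged — the compliance score is 70 points, meeting the 66 points threshold. (k) is triggered (a current General Approval is held), but is displaced by (l): (l) operates against (k): a current Class G Notice is held. (m) is triggered (the coverage ratio is 44%, meeting the 41% threshold), but is set aside by (n): (n) operates against (m): the baseline figure is 682, meeting the 562 threshold. So (b) applies.
Exception (c) requires that the agency holds a current General Registration from the Valdor Authority; but the General Registration is not current, so (c) is unavailable.
Exception (d) does not apply: the memorandum was produced internally.
Exception (e) is satisfied on its face — a current Tier C Registration is held; a current Schedule 5 Registration is held; the reportable unit count is 69, below the 72 limit. However, paragraphs (q)–(r) must be considered: (q) is triggered — aggregate throughput is 3,060 units, less than the 3,280 units limit. (r) is inapplicable (there is no Tier 3 Notice in force), so (q) stands. Exception (e) does not apply.

No — exception (b) applies; the Valdor Planning Office is not required to disclose the memorandum.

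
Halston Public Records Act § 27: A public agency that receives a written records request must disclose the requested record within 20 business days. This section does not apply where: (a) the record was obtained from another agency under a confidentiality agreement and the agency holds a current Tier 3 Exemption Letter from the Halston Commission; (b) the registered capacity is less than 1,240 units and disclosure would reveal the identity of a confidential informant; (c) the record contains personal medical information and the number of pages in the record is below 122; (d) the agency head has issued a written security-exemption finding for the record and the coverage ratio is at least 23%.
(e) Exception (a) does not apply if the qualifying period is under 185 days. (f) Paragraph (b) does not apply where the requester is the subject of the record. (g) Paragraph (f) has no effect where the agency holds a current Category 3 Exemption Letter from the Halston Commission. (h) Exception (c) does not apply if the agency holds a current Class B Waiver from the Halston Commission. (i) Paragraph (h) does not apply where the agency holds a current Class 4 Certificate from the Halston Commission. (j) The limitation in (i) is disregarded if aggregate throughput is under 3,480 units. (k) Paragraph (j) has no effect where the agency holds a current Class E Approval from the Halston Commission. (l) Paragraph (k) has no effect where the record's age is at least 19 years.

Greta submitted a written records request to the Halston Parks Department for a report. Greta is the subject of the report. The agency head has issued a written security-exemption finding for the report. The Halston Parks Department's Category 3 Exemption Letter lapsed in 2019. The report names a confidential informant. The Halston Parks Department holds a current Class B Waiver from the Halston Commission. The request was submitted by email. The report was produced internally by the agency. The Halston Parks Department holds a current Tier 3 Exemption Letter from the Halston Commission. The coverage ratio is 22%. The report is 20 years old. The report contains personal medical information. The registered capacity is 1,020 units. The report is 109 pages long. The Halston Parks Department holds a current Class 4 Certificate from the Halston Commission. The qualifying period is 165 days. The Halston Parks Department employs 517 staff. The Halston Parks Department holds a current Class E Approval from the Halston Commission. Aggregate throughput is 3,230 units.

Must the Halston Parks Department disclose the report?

Exception (a) fails — the report was produced internally.
Exception (b) is satisfied on its face — the registered capacity is 1,020 units, less than the 1,240 units limit; the report names a confidential informant. Turning to paragraphs (f)–(g): (f) is engaged — Greta is the subject of the report. (g) is not triggered (the Category 3 Exemption Letter is not current), so (f) stands. So (b) is unavailable.
Exception (c)'s conditions are all satisfied: the report contains personal medical information; the number of pages in the record is 109, below the 122 limit. However, paragraphs (h)–(l) must be considered: (h) operates — a current Class B Waiver is held. (i) would limit (h) — a current Class 4 Certificate is held — but (j) sets (i) aside: (j) is engaged — aggregate throughput is 3,230 units, under the 3,480 units limit. (k) is triggered (a current Class E Approval is held), but is itself disapplied by (l): (l) operates against (k): the record's age is 20 years, meeting the 19 years threshold. (c) is therefore removed.
Exception (d) fails — the coverage ratio is 22%, short of 23%.
No exception displaces § 27.

Yes — the Halston Parks Department must disclose the report.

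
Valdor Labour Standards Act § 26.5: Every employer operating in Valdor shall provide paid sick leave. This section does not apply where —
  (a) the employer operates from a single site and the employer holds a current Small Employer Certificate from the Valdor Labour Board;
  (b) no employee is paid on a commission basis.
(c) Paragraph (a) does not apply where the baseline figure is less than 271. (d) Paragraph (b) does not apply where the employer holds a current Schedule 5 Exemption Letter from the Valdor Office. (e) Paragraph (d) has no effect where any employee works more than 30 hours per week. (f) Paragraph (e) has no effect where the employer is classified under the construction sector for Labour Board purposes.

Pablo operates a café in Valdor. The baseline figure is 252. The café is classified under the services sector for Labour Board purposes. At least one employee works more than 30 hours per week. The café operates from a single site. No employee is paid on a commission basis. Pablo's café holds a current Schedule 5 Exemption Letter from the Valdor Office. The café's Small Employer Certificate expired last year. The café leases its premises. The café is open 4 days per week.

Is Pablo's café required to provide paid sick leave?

Exception (a) fails — the Small Employer Certificate has expired.
Exception (b): no employee is paid on commission — every condition holds. As to paragraphs (d)–(f): (d) is triggered (a current Schedule 5 Exemption Letter is held), but is set aside by (e): (e) operates against (d): at least one employee exceeds 30 hours/week. (f), which would lift (e), is not engaged — the café is classified under the services sector. (b) remains available.

No — exception (b) applies; Pablo's café is not required to provide paid sick leave.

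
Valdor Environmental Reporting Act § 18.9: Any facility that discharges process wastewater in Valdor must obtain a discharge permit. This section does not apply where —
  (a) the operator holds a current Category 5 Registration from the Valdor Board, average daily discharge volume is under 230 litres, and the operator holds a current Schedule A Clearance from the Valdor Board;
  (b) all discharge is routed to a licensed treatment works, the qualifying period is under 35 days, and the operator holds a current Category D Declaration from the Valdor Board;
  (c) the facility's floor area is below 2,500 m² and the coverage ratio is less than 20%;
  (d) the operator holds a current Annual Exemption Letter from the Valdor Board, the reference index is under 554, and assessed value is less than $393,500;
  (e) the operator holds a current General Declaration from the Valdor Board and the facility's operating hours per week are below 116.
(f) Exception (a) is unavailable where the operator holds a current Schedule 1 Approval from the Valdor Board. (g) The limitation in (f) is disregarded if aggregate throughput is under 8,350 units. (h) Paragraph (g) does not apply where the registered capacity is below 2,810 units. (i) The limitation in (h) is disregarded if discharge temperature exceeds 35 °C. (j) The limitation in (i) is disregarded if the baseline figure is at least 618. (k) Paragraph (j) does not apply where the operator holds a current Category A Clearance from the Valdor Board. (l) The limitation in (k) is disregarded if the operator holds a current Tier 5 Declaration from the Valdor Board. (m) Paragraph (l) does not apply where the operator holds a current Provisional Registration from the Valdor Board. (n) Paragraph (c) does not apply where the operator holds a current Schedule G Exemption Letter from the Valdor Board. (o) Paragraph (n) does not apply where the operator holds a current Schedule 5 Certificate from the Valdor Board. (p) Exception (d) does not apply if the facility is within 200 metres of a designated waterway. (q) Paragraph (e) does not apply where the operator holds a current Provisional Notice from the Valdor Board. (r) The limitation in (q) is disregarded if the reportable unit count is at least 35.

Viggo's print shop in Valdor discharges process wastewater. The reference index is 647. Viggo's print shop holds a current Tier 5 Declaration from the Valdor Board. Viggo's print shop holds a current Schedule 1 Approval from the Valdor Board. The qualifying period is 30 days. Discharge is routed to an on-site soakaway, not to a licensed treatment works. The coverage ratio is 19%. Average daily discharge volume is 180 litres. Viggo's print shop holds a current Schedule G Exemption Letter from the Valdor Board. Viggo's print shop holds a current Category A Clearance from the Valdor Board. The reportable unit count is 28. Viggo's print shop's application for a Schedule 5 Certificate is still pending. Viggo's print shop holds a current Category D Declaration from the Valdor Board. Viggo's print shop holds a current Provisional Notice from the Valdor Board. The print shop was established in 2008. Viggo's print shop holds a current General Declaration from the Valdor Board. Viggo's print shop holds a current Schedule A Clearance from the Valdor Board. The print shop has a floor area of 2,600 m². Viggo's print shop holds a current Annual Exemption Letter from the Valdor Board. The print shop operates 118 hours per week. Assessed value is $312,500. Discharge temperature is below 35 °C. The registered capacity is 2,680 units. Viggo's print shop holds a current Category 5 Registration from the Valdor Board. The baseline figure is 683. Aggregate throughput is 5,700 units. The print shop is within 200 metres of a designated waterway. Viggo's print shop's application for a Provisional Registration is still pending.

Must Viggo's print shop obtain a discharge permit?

All of (a)'s requirements are met (a current Category 5 Registration is held; average daily discharge volume is 180 litres, under the 230 litres limit; a current Schedule A Clearance is held). But applying paragraphs (f)–(m): (f) is engaged — a current Schedule 1 Approval is held. (g) would limit (f) — aggregate throughput is 5,700 units, under the 8,350 units limit — but (h) sets (g) aside: (h) operates against (g): the registered capacity is 2,680 units, below the 2,810 units limit. (i), which would lift (h), does not operate here — discharge temperature is below 35 °C. Exception (a) does not apply.
Exception (b) fails — discharge is not routed to a licensed treatment works.
Exception (c) requires that the facility's floor area is below 2,500 m²; but the facility's floor area is 2,600 m², not below 2,500 m², so (c) is unavailable.
Exception (d) requires that the reference index is under 554; but the reference index is 647, not under 554, so (d) is unavailable.
Exception (e) requires that the facility's operating hours per week are below 116; but the facility's operating hours per week are 118, not below 116, so (e) is unavailable.
No exception is made out. Viggo's print shop falls within the general rule.

Yes — Viggo's print shop must obtain a discharge permit.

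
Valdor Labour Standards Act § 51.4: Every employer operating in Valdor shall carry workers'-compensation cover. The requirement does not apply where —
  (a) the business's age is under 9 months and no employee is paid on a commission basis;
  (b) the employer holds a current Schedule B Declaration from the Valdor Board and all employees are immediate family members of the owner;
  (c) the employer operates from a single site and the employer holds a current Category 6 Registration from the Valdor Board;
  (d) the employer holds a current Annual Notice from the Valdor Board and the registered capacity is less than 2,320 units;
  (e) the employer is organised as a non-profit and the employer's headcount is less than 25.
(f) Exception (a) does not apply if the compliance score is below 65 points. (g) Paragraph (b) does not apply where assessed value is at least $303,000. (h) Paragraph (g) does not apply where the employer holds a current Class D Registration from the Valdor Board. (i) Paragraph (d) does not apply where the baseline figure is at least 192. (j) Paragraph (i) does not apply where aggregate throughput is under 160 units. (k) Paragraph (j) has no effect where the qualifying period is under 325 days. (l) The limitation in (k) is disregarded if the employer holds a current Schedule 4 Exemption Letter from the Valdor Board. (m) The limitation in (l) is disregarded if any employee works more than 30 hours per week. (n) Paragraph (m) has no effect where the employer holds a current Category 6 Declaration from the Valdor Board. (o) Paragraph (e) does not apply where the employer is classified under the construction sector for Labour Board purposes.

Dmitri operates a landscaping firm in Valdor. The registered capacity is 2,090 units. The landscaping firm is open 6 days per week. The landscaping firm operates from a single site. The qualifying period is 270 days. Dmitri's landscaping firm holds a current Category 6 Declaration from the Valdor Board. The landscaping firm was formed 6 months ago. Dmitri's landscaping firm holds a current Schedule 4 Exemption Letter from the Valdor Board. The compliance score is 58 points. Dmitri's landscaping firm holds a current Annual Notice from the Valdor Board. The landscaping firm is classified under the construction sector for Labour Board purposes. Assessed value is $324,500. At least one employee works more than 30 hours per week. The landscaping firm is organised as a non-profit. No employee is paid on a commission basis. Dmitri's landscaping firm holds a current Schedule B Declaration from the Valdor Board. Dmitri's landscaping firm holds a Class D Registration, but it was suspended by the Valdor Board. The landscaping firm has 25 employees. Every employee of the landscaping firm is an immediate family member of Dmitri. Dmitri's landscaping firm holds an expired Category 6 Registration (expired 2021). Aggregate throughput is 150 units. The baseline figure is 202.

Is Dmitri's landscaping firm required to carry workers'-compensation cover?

All of (a)'s requirements are met (the business's age is 6 months, under the 9 months limit; no employee is paid on commission). However, paragraph (f) must be considered: (f) operates against (a): the compliance score is 58 points, below the 65 points limit. (a) is therefore removed.
Exception (b): a current Schedule B Declaration is held; every employee is an immediate family member — every condition holds. But applying paragraphs (g)–(h): (g) is triggered — assessed value is $324,500, meeting the $303,000 threshold. (h) is not engaged (no current Class D Registration is held), so (g) stands. Exception (b) does not apply.
Exception (c) does not apply: there is no Category 6 Registration in force.
Exception (d) is satisfied on its face — a current Annual Notice is held; the registered capacity is 2,090 units, less than the 2,320 units limit. Applying paragraphs (i)–(n): (i) is engaged (the baseline figure is 202, meeting the 192 threshold), but is itself disapplied by (j): (j) is engaged — aggregate throughput is 150 units, under the 160 units limit. (k) would limit (j) — the qualifying period is 270 days, under the 325 days limit — but (l) sets (k) aside: (l) operates — a current Schedule 4 Exemption Letter is held. (m) would limit (l) — at least one employee exceeds 30 hours/week — but (n) sets (m) aside: (n) applies — a current Category 6 Declaration is held. So (d) applies.
Exception (e) does not apply: the employer's headcount is 25, not less than 25.

No — exception (d) applies; Dmitri's landscaping firm is not required to carry workers'-compensation cover.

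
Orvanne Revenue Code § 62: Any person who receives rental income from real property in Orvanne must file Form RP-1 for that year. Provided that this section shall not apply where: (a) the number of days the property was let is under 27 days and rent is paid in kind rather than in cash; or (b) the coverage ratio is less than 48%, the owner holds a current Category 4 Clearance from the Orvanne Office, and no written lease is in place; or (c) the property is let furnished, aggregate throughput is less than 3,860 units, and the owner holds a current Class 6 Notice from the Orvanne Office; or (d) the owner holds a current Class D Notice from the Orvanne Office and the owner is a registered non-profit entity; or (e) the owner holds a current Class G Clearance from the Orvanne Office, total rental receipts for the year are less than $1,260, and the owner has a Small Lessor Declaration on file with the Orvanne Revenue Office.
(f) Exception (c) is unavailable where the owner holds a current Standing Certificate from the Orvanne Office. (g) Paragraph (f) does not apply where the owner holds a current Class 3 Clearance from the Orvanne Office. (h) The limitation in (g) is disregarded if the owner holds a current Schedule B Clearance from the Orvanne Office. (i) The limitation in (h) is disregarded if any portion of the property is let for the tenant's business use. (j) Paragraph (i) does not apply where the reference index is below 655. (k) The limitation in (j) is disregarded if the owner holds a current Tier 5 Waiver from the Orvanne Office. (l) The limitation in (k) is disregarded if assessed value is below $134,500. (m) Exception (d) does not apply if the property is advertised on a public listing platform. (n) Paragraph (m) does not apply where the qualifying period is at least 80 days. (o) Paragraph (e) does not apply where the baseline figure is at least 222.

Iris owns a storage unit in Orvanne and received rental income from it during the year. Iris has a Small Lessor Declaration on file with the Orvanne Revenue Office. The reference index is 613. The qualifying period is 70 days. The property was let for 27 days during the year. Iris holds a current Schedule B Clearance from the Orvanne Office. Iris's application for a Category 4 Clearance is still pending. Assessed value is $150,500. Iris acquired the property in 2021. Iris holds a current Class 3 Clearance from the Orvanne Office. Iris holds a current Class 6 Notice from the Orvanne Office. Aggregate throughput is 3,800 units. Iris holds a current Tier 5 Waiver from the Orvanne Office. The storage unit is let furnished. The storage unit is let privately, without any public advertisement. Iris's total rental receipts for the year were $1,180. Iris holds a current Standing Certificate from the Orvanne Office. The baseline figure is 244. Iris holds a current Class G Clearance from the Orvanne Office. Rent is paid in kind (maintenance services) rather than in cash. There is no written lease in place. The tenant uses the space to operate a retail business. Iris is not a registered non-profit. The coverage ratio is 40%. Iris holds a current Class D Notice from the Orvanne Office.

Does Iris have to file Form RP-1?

No — exception (c) applies; Iris is not required to file Form RP-1.

Exception (a) fails — the number of days the property was let is 27 days, not under 27 days.
Exception (b) requires that the owner holds a current Category 4 Clearance from the Orvanne Office; but there is no Category 4 Clearance in force, so (b) is unavailable.
Exception (c)'s conditions are all satisfied: the property is let furnished; aggregate throughput is 3,800 units, less than the 3,860 units limit; a current Class 6 Notice is held. As to paragraphs (f)–(l): (f) is triggered (a current Standing Certificate is held), but yields to (g): (g) is triggered — a current Class 3 Clearance is held. (h) applies (a current Schedule B Clearance is held), but yields to (i): (i) operates against (h): the space is let for business use. (j) would limit (i) — the reference index is 613, below the 655 limit — but (k) sets (j) aside: (k) operates — a current Tier 5 Waiver is held. (l) is not triggered (assessed value is $150,500, not below $134,500), so (k) stands. So (c) applies.
Exception (d) requires that the owner is a registered non-profit entity; but Iris is not a registered non-profit, so (d) is unavailable.
Exception (e) is satisfied on its face — a current Class G Clearance is held; total rental receipts for the year are $1,180, less than the $1,260 limit; a Small Lessor Declaration is on file. Turning to paragraph (o): (o) is engaged — the baseline figure is 244, meeting the 222 threshold. Exception (e) does not apply.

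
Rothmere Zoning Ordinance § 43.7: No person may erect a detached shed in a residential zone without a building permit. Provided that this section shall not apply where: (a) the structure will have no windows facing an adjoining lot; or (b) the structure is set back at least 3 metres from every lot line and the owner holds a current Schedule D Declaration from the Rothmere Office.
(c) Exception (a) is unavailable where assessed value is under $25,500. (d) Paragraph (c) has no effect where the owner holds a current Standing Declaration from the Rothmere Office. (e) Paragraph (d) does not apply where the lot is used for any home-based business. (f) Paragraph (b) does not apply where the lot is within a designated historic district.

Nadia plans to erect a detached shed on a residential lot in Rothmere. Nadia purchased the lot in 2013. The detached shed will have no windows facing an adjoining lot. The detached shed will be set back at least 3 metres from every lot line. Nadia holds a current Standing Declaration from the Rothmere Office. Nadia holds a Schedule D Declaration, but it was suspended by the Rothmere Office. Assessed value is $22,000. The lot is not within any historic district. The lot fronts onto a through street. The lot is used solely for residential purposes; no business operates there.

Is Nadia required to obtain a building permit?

No — exception (a) applies; Nadia does not need a building permit.

Exception (a)'s conditions are all satisfied: no windows face an adjoining lot. Under paragraphs (c)–(e): (c) would limit (a) — assessed value is $22,000, under the $25,500 limit — but (d) sets (c) aside: (d) is triggered — a current Standing Declaration is held. (e) is not triggered (the lot is solely residential), so (d) stands. (a) remains available.
Exception (b) does not apply: the Schedule D Declaration is not current.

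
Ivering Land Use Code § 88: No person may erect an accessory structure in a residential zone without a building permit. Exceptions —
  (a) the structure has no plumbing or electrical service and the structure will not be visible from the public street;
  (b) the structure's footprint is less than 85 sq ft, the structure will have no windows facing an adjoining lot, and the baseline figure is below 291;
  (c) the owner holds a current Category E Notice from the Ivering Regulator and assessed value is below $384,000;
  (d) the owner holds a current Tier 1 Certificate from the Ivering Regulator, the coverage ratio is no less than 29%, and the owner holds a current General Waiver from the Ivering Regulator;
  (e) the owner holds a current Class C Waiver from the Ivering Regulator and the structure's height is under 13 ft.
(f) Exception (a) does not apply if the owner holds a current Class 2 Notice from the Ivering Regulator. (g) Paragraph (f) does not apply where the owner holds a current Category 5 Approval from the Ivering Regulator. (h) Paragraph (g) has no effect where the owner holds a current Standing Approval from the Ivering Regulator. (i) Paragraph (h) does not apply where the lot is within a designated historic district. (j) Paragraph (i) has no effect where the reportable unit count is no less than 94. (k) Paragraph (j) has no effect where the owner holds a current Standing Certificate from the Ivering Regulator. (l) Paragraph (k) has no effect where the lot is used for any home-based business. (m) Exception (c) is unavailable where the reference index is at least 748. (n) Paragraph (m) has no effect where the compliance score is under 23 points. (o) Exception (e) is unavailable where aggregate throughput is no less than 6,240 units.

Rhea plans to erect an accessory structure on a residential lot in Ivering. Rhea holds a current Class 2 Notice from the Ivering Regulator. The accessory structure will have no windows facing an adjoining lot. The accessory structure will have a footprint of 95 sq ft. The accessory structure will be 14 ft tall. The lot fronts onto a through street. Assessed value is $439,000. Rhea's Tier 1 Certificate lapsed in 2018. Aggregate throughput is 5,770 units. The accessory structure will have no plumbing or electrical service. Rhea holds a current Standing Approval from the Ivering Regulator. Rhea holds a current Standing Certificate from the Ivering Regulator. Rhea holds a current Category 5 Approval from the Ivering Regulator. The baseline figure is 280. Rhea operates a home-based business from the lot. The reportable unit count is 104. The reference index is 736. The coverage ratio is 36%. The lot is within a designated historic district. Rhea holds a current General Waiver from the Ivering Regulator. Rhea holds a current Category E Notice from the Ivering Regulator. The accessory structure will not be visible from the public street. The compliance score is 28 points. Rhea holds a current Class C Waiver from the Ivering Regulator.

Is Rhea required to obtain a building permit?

Exception (a) is satisfied on its face — there is no plumbing or electrical service; the structure will not be visible from the street. Turning to paragraphs (f)–(l): (f) applies — a current Class 2 Notice is held. (g) would limit (f) — a current Category 5 Approval is held — but (h) sets (g) aside: (h) operates against (g): a current Standing Approval is held. (i) would limit (h) — the lot is in a historic district — but (j) sets (i) aside: (j) operates — the reportable unit count is 104, meeting the 94 threshold. (k) would limit (j) — a current Standing Certificate is held — but (l) sets (k) aside: (l) operates against (k): a home-based business operates on the lot. (a) is therefore removed.
Exception (b) does not apply: the structure's footprint is 95 sq ft, not less than 85 sq ft.
Exception (c) fails — assessed value is $439,000, not below $384,000.
Exception (d) fails — the Tier 1 Certificate is not current.
Exception (e) requires that the structure's height is under 13 ft; but the structure's height is 14 ft, not under 13 ft, so (e) is unavailable.
No exception applies. The general rule governs.

Yes — Rhea must obtain a building permit.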